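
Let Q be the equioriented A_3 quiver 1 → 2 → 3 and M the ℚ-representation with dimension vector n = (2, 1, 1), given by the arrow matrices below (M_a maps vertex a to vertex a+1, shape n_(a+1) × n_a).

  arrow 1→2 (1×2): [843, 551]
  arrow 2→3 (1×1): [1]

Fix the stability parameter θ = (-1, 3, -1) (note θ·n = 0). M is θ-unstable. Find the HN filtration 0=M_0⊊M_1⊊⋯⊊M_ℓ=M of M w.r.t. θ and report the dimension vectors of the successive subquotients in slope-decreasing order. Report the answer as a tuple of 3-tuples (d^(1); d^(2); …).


Interval decomposition of M: I[1,1], I[1,3].
HN type (ℓ=2): μ^(1)=1; μ^(2)=-1

((0, 1, 1); (2, 0, 0))


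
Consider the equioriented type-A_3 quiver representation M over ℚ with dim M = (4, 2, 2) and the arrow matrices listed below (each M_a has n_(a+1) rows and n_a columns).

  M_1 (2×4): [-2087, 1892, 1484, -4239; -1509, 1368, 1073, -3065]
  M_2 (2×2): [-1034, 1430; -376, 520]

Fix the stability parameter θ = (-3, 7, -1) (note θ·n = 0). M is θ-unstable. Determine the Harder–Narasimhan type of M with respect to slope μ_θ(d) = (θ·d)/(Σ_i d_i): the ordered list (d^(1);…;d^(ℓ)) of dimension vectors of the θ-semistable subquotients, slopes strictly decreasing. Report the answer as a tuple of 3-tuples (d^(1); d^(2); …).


Barcode: M ≅ I[1,1]^2, I[1,2], I[1,3], I[3,3]. HN layers by μ_θ (4 steps, strictly decreasing):
  μ^(1)=7; μ^(2)=3; μ^(3)=-1; μ^(4)=-3

((0, 1, 0); (0, 1, 1); (0, 0, 1); (4, 0, 0))


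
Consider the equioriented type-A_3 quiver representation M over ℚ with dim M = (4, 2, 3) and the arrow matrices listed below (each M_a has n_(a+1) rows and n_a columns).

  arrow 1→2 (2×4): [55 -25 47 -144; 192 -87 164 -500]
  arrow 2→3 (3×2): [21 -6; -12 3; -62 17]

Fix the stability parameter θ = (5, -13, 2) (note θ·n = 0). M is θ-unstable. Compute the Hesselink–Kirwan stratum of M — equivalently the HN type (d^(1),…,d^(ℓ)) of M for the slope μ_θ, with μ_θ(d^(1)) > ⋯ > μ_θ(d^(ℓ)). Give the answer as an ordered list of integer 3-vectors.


Barcode: M ≅ I[1,1]^2, I[1,3]^2, I[3,3]. HN layers by μ_θ (3 steps, strictly decreasing):
  μ^(1)=5; μ^(2)=2; μ^(3)=-4

((2, 0, 0); (0, 0, 3); (2, 2, 0))


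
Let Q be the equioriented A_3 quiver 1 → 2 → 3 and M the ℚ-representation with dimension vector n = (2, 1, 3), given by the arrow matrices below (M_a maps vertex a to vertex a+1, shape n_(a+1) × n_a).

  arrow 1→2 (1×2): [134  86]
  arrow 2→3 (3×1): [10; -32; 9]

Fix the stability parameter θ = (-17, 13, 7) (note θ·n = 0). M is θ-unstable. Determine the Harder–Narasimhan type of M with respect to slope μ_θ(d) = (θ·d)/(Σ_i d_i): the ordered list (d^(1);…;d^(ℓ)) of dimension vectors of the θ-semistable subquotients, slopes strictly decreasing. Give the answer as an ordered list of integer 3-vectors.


Barcode: M ≅ I[1,1], I[1,3], I[3,3]^2. HN layers by μ_θ (3 steps, strictly decreasing):
  μ^(1)=10; μ^(2)=7; μ^(3)=-17

((0, 1, 1); (0, 0, 2); (2, 0, 0))


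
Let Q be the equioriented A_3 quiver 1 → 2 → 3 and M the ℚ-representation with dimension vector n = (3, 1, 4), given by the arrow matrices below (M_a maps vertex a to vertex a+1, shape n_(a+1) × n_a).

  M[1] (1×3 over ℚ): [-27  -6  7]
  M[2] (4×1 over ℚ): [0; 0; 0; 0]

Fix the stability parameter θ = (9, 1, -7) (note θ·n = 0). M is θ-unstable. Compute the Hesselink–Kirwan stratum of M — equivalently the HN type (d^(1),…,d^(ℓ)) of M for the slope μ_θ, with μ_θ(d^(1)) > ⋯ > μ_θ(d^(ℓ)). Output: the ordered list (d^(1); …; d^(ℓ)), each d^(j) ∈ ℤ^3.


Barcode: M ≅ I[1,1]^2, I[1,2], I[3,3]^4. HN layers by μ_θ (3 steps, strictly decreasing):
  μ^(1)=9; μ^(2)=5; μ^(3)=-7

((2, 0, 0); (1, 1, 0); (0, 0, 4))


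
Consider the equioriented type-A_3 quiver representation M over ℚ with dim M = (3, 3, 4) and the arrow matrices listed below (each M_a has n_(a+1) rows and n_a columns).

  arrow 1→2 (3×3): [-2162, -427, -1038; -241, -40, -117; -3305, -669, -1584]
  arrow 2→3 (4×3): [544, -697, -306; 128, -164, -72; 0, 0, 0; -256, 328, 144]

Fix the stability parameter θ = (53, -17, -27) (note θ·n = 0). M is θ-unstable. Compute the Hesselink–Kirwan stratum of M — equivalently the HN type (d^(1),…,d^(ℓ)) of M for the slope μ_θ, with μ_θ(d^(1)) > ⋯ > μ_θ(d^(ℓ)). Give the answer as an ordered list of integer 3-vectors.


Barcode: M ≅ I[1,2]^2, I[1,3], I[3,3]^3. HN layers by μ_θ (3 steps, strictly decreasing):
  μ^(1)=18; μ^(2)=3; μ^(3)=-27

((2, 2, 0); (1, 1, 1); (0, 0, 3))


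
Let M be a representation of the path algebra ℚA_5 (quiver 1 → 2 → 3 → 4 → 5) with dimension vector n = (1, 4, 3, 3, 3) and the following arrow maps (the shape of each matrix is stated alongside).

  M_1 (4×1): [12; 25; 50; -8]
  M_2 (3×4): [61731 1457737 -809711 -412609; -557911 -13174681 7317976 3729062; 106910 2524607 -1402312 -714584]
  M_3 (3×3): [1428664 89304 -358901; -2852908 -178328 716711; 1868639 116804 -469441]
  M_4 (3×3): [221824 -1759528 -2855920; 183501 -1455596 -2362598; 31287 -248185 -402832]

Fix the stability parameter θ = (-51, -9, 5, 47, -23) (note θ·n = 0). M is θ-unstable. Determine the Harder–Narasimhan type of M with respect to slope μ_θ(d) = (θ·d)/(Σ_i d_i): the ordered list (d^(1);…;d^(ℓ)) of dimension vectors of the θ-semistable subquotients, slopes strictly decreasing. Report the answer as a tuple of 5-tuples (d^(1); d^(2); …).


Via rank(M_{q-1}∘⋯∘M_p): M ≅ I[1,5], I[2,2], I[2,3], I[2,4], I[4,5], I[5,5].
μ_θ-semistable layers: μ^(1)=47; μ^(2)=12; μ^(3)=5; μ^(4)=-9; μ^(5)=-23; μ^(6)=-51

((0, 0, 0, 1, 0); (0, 0, 0, 2, 2); (0, 0, 3, 0, 0); (0, 4, 0, 0, 0); (0, 0, 0, 0, 1); (1, 0, 0, 0, 0))


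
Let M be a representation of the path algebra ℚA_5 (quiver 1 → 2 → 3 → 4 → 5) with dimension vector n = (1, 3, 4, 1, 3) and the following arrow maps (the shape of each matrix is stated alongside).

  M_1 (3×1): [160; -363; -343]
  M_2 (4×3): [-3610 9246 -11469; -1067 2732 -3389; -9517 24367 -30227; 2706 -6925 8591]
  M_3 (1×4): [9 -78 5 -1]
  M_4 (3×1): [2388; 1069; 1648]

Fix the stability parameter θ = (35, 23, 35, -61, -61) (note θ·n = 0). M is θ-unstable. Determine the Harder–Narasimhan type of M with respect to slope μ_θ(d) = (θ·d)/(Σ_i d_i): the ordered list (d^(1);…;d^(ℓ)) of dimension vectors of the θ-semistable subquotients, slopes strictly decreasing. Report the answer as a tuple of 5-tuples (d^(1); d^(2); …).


Interval decomposition of M: I[1,5], I[2,3]^2, I[3,3], I[5,5]^2.
HN type (ℓ=4): μ^(1)=35; μ^(2)=23; μ^(3)=-29/5; μ^(4)=-61

((0, 0, 3, 0, 0); (0, 2, 0, 0, 0); (1, 1, 1, 1, 1); (0, 0, 0, 0, 2))


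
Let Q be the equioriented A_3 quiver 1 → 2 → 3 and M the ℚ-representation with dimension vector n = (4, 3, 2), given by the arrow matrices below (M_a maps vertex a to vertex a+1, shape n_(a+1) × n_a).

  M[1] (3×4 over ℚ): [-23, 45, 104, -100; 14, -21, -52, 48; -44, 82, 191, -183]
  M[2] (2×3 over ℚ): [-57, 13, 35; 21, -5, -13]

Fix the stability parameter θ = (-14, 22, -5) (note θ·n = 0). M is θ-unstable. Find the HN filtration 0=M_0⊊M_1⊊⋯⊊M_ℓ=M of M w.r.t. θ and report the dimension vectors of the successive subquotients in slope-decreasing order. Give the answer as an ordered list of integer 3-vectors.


Via rank(M_{q-1}∘⋯∘M_p): M ≅ I[1,1], I[1,2], I[1,3]^2.
μ_θ-semistable layers: μ^(1)=22; μ^(2)=17/2; μ^(3)=-14

((0, 1, 0); (0, 2, 2); (4, 0, 0))


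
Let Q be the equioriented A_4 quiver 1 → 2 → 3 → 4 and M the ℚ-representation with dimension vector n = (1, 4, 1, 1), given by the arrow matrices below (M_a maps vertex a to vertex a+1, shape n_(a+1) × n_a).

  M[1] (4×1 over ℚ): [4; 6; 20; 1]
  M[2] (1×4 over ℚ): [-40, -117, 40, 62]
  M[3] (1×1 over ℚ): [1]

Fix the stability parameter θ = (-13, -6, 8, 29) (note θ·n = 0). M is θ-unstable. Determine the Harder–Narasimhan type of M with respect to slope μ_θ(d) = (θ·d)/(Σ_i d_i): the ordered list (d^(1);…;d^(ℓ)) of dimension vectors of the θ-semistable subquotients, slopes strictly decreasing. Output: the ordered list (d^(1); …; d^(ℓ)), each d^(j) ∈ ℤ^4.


Via rank(M_{q-1}∘⋯∘M_p): M ≅ I[1,2], I[2,2]^2, I[2,4].
μ_θ-semistable layers: μ^(1)=29; μ^(2)=8; μ^(3)=-6; μ^(4)=-13

((0, 0, 0, 1); (0, 0, 1, 0); (0, 4, 0, 0); (1, 0, 0, 0))


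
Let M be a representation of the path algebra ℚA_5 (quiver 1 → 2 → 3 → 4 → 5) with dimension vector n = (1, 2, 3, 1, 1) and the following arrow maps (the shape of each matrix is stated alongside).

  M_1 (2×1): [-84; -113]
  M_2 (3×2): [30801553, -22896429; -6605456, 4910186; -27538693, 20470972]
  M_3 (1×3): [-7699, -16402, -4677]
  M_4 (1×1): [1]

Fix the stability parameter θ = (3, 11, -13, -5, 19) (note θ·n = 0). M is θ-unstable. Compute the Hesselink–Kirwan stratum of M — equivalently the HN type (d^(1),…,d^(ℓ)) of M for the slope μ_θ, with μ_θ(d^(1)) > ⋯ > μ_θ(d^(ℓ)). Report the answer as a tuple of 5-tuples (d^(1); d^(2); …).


Interval decomposition of M: I[1,5], I[2,3], I[3,3].
HN type (ℓ=3): μ^(1)=19; μ^(2)=-1; μ^(3)=-13

((0, 0, 0, 0, 1); (1, 2, 2, 1, 0); (0, 0, 1, 0, 0))


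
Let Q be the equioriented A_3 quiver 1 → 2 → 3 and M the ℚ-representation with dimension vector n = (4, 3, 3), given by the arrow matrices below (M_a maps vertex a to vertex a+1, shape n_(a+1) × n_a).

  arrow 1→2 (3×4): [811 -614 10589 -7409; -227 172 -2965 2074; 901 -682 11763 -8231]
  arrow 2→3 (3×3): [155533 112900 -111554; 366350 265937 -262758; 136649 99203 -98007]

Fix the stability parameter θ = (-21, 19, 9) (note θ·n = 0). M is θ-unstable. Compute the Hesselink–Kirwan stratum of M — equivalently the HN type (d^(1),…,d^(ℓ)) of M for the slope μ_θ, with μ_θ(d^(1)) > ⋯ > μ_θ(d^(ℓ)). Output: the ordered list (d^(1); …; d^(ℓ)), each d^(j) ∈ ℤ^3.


Via rank(M_{q-1}∘⋯∘M_p): M ≅ I[1,1]^2, I[1,3]^2, I[2,3].
μ_θ-semistable layers: μ^(1)=14; μ^(2)=-21

((0, 3, 3); (4, 0, 0))


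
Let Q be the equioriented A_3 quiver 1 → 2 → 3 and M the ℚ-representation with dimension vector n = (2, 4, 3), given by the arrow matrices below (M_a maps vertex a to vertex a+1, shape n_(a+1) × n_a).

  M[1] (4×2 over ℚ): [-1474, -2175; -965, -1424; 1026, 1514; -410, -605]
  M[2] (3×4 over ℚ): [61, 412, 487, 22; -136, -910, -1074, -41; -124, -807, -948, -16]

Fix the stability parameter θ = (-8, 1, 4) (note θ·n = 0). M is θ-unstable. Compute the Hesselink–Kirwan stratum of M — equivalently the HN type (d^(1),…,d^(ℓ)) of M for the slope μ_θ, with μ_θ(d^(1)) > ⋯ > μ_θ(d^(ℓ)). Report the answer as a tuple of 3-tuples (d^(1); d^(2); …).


Barcode: M ≅ I[1,3]^2, I[2,2], I[2,3]. HN layers by μ_θ (3 steps, strictly decreasing):
  μ^(1)=4; μ^(2)=1; μ^(3)=-8

((0, 0, 3); (0, 4, 0); (2, 0, 0))


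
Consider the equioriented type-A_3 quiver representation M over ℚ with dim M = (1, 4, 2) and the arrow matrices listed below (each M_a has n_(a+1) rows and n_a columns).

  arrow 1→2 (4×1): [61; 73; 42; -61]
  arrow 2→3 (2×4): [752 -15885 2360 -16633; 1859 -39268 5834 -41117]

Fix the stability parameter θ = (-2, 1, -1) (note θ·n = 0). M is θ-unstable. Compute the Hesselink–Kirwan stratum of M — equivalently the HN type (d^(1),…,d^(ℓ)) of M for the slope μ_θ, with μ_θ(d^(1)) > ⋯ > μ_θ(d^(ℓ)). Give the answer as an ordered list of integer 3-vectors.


Via rank(M_{q-1}∘⋯∘M_p): M ≅ I[1,2], I[2,2], I[2,3]^2.
μ_θ-semistable layers: μ^(1)=1; μ^(2)=0; μ^(3)=-2

((0, 2, 0); (0, 2, 2); (1, 0, 0))


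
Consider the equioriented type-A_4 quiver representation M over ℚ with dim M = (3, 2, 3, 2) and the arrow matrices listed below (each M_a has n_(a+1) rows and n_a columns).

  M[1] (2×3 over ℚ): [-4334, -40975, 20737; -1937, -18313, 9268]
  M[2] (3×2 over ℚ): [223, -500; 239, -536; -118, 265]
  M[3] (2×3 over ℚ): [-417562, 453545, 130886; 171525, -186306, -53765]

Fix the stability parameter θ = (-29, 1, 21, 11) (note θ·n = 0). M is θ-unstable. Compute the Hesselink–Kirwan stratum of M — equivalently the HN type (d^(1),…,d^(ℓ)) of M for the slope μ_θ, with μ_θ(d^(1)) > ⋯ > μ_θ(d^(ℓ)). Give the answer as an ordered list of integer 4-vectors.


Interval decomposition of M: I[1,1], I[1,4]^2, I[3,3].
HN type (ℓ=4): μ^(1)=21; μ^(2)=16; μ^(3)=1; μ^(4)=-29

((0, 0, 1, 0); (0, 0, 2, 2); (0, 2, 0, 0); (3, 0, 0, 0))


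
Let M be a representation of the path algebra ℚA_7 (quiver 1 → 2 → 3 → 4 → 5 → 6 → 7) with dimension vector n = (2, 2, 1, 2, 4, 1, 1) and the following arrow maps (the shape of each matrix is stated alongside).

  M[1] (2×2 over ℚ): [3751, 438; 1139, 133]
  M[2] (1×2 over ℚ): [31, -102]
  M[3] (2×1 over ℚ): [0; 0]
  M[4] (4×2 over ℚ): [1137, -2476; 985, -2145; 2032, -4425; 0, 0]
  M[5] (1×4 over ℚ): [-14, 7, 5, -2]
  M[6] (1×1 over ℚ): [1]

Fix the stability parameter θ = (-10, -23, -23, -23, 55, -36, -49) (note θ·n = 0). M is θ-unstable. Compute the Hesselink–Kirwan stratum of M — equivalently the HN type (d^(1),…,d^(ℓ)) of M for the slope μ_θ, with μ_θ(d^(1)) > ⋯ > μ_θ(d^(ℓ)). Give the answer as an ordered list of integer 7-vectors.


Interval decomposition of M: I[1,2], I[1,3], I[4,5], I[4,7], I[5,5]^2.
HN type (ℓ=5): μ^(1)=55; μ^(2)=-10; μ^(3)=-33/2; μ^(4)=-56/3; μ^(5)=-23

((0, 0, 0, 0, 3, 0, 0); (0, 0, 0, 0, 1, 1, 1); (1, 1, 0, 0, 0, 0, 0); (1, 1, 1, 0, 0, 0, 0); (0, 0, 0, 2, 0, 0, 0))


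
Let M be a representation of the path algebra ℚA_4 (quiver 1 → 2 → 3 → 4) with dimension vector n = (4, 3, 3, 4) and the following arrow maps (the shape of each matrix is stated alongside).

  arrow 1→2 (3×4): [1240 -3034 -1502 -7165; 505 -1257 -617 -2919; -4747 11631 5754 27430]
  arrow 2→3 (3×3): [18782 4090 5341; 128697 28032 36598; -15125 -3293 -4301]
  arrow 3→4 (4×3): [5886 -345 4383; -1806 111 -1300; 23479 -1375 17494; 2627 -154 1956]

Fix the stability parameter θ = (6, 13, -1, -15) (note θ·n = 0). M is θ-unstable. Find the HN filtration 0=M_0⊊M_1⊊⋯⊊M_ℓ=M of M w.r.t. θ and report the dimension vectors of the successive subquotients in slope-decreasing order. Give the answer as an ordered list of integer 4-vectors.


Via rank(M_{q-1}∘⋯∘M_p): M ≅ I[1,1], I[1,4]^3, I[4,4].
μ_θ-semistable layers: μ^(1)=6; μ^(2)=3/4; μ^(3)=-15

((1, 0, 0, 0); (3, 3, 3, 3); (0, 0, 0, 1))


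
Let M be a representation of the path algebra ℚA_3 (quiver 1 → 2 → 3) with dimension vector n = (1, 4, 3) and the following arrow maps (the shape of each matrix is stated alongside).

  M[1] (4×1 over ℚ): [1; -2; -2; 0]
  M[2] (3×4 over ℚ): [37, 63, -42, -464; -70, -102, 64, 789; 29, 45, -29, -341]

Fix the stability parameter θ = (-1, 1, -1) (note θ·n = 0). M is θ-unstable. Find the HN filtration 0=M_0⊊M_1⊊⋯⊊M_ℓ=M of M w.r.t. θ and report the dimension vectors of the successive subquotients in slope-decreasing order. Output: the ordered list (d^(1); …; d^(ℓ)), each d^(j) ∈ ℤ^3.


Via rank(M_{q-1}∘⋯∘M_p): M ≅ I[1,3], I[2,2], I[2,3]^2.
μ_θ-semistable layers: μ^(1)=1; μ^(2)=0; μ^(3)=-1

((0, 1, 0); (0, 3, 3); (1, 0, 0))


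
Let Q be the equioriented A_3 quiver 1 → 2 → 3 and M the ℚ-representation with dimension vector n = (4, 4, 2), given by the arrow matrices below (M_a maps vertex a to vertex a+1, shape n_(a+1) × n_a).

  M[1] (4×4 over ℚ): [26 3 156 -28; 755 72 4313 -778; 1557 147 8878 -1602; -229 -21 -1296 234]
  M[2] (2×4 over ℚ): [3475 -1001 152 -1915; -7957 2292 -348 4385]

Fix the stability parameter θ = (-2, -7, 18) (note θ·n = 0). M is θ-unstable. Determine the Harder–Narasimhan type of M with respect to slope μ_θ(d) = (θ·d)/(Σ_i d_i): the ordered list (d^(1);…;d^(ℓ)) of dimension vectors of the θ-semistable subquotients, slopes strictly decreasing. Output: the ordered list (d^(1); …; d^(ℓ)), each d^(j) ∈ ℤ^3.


Interval decomposition of M: I[1,1], I[1,2], I[1,3]^2, I[2,2].
HN type (ℓ=4): μ^(1)=18; μ^(2)=-2; μ^(3)=-9/2; μ^(4)=-7

((0, 0, 2); (1, 0, 0); (3, 3, 0); (0, 1, 0))


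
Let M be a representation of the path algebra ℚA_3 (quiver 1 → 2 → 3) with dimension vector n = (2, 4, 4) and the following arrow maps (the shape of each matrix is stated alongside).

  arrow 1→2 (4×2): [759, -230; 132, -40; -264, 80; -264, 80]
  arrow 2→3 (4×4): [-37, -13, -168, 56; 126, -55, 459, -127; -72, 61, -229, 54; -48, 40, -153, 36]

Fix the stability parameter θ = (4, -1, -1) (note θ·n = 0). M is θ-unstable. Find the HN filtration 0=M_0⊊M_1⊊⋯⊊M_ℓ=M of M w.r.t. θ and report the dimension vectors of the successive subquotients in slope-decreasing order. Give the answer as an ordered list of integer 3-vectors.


Interval decomposition of M: I[1,1], I[1,3], I[2,3]^3.
HN type (ℓ=3): μ^(1)=4; μ^(2)=2/3; μ^(3)=-1

((1, 0, 0); (1, 1, 1); (0, 3, 3))


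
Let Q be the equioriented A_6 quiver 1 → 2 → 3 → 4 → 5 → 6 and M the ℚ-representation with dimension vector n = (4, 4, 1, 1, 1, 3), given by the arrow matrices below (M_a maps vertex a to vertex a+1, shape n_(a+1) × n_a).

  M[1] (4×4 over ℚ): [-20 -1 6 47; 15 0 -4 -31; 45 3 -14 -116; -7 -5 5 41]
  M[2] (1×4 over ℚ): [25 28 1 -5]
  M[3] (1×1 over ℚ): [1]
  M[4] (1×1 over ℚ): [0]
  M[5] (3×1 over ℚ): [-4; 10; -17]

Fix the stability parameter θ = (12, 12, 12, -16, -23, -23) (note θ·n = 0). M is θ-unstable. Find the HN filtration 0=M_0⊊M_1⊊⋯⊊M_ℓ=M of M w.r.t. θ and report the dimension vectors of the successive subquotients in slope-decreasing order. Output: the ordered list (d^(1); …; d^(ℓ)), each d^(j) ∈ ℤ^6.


Via rank(M_{q-1}∘⋯∘M_p): M ≅ I[1,2]^3, I[1,4], I[5,6], I[6,6]^2.
μ_θ-semistable layers: μ^(1)=12; μ^(2)=5; μ^(3)=-23

((3, 3, 0, 0, 0, 0); (1, 1, 1, 1, 0, 0); (0, 0, 0, 0, 1, 3))


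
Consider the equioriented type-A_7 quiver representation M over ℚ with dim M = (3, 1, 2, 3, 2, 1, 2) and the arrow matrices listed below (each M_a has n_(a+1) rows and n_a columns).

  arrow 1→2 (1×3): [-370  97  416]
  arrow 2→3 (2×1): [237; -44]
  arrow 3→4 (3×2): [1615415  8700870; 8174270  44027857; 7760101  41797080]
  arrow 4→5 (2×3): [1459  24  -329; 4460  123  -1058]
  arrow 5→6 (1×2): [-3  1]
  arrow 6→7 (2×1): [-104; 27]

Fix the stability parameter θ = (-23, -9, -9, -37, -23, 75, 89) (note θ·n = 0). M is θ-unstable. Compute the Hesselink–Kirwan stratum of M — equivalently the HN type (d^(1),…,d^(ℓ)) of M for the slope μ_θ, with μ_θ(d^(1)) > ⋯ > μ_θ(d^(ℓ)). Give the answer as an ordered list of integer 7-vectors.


Via rank(M_{q-1}∘⋯∘M_p): M ≅ I[1,1]^2, I[1,4], I[3,7], I[4,5], I[7,7].
μ_θ-semistable layers: μ^(1)=89; μ^(2)=75; μ^(3)=-55/3; μ^(4)=-23; μ^(5)=-37

((0, 0, 0, 0, 0, 0, 2); (0, 0, 0, 0, 0, 1, 0); (0, 1, 1, 1, 0, 0, 0); (3, 0, 1, 1, 2, 0, 0); (0, 0, 0, 1, 0, 0, 0))


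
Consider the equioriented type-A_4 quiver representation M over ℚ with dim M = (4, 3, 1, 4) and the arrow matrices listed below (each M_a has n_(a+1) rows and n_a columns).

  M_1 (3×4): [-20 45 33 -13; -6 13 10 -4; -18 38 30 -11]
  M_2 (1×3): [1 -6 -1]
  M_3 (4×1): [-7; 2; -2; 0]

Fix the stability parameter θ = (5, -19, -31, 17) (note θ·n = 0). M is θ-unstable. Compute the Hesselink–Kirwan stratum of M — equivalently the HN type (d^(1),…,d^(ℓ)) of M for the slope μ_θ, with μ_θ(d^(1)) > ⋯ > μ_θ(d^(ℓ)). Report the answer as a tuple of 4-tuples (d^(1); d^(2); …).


Barcode: M ≅ I[1,1], I[1,2]^2, I[1,4], I[4,4]^3. HN layers by μ_θ (4 steps, strictly decreasing):
  μ^(1)=17; μ^(2)=5; μ^(3)=-7; μ^(4)=-15

((0, 0, 0, 4); (1, 0, 0, 0); (2, 2, 0, 0); (1, 1, 1, 0))


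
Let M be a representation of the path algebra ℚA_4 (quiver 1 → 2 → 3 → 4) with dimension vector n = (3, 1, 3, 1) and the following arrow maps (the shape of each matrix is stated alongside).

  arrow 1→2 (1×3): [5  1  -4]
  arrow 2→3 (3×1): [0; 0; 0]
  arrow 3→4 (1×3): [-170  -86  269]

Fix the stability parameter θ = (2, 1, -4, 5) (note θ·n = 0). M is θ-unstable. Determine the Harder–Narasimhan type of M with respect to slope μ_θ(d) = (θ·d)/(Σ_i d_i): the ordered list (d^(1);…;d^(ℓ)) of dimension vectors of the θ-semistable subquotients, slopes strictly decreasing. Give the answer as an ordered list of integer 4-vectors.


Via rank(M_{q-1}∘⋯∘M_p): M ≅ I[1,1]^2, I[1,2], I[3,3]^2, I[3,4].
μ_θ-semistable layers: μ^(1)=5; μ^(2)=2; μ^(3)=3/2; μ^(4)=-4

((0, 0, 0, 1); (2, 0, 0, 0); (1, 1, 0, 0); (0, 0, 3, 0))


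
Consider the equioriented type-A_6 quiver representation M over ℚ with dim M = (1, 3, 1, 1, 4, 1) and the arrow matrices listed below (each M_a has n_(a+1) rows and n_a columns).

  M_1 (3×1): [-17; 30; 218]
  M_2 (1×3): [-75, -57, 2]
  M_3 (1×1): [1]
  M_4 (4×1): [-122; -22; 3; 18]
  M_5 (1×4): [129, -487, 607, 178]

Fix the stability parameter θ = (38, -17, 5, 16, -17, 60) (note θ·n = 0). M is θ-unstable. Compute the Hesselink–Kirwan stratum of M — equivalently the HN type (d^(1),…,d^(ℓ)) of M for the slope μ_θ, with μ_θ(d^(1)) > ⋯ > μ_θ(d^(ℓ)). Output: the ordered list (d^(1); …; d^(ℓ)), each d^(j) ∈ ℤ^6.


Via rank(M_{q-1}∘⋯∘M_p): M ≅ I[1,6], I[2,2]^2, I[5,5]^3.
μ_θ-semistable layers: μ^(1)=60; μ^(2)=5; μ^(3)=-17

((0, 0, 0, 0, 0, 1); (1, 1, 1, 1, 1, 0); (0, 2, 0, 0, 3, 0))


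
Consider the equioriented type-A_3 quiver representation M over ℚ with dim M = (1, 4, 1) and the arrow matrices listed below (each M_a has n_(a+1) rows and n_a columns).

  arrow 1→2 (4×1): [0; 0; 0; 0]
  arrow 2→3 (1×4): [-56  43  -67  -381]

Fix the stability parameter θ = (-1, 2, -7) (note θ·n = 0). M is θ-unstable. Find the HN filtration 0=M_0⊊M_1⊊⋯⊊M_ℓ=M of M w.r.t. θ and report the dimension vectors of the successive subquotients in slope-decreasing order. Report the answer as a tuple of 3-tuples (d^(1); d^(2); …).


Interval decomposition of M: I[1,1], I[2,2]^3, I[2,3].
HN type (ℓ=3): μ^(1)=2; μ^(2)=-1; μ^(3)=-5/2

((0, 3, 0); (1, 0, 0); (0, 1, 1))


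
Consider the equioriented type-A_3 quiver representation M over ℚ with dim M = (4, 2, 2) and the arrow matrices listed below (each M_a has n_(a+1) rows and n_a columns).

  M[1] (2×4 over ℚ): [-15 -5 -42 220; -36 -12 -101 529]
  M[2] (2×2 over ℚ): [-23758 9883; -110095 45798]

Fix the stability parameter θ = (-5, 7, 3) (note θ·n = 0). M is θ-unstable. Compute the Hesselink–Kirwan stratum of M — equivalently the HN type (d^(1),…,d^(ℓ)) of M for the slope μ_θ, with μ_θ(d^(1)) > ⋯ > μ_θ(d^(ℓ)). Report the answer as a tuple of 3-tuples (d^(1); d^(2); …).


Interval decomposition of M: I[1,1]^2, I[1,3]^2.
HN type (ℓ=2): μ^(1)=5; μ^(2)=-5

((0, 2, 2); (4, 0, 0))


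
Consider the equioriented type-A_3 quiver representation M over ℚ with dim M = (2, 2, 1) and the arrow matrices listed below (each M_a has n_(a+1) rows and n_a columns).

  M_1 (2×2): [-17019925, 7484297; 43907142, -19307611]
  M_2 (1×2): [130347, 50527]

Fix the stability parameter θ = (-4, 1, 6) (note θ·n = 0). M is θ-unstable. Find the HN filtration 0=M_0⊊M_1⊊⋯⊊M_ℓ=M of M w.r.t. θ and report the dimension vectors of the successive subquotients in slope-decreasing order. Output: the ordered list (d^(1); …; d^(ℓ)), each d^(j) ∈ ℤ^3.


Interval decomposition of M: I[1,2], I[1,3].
HN type (ℓ=3): μ^(1)=6; μ^(2)=1; μ^(3)=-4

((0, 0, 1); (0, 2, 0); (2, 0, 0))


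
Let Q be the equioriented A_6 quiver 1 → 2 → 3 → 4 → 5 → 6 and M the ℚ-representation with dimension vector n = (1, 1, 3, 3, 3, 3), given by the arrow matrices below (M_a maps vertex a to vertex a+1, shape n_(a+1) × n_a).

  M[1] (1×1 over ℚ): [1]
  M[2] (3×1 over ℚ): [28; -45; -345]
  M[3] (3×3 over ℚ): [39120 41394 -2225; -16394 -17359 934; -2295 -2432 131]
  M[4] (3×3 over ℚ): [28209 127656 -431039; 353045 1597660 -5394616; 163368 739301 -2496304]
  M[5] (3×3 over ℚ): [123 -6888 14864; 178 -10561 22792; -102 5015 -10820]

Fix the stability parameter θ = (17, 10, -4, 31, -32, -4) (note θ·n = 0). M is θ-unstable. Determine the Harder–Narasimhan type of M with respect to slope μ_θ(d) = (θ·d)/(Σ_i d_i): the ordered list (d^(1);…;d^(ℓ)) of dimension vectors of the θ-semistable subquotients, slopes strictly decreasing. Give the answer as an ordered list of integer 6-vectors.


Interval decomposition of M: I[1,6], I[3,6]^2.
HN type (ℓ=3): μ^(1)=3; μ^(2)=-5/3; μ^(3)=-4

((1, 1, 1, 1, 1, 1); (0, 0, 0, 2, 2, 2); (0, 0, 2, 0, 0, 0))


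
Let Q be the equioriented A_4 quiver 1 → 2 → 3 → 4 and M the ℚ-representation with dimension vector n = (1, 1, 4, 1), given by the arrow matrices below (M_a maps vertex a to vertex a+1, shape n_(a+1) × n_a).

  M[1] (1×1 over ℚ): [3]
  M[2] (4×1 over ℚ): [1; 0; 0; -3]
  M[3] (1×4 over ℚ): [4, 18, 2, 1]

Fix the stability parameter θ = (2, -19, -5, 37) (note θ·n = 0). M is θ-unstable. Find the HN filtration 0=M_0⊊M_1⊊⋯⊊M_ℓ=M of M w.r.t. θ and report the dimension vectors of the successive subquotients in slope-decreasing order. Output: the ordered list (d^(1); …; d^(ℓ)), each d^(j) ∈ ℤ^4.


Barcode: M ≅ I[1,4], I[3,3]^3. HN layers by μ_θ (3 steps, strictly decreasing):
  μ^(1)=37; μ^(2)=-5; μ^(3)=-17/2

((0, 0, 0, 1); (0, 0, 4, 0); (1, 1, 0, 0))


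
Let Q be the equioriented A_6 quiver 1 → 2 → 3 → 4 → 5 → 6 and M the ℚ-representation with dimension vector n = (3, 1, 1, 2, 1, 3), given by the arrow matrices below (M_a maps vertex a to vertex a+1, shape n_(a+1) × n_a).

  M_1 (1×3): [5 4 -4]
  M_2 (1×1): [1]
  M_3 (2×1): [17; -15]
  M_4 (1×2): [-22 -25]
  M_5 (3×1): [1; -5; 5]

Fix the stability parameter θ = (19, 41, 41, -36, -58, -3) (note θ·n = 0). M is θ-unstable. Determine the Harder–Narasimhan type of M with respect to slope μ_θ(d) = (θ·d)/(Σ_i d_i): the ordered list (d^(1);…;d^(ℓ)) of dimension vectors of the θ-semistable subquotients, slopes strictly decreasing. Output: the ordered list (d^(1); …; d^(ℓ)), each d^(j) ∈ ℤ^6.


Interval decomposition of M: I[1,1]^2, I[1,6], I[4,4], I[6,6]^2.
HN type (ℓ=4): μ^(1)=19; μ^(2)=2/3; μ^(3)=-3; μ^(4)=-36

((2, 0, 0, 0, 0, 0); (1, 1, 1, 1, 1, 1); (0, 0, 0, 0, 0, 2); (0, 0, 0, 1, 0, 0))


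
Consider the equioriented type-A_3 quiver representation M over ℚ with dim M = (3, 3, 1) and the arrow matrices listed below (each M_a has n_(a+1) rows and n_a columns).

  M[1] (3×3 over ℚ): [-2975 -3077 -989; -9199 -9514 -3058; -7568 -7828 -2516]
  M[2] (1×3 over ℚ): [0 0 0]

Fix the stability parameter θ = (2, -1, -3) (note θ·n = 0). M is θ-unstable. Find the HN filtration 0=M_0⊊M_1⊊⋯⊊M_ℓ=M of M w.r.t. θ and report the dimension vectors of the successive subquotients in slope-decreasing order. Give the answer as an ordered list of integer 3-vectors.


Interval decomposition of M: I[1,1], I[1,2]^2, I[2,2], I[3,3].
HN type (ℓ=4): μ^(1)=2; μ^(2)=1/2; μ^(3)=-1; μ^(4)=-3

((1, 0, 0); (2, 2, 0); (0, 1, 0); (0, 0, 1))


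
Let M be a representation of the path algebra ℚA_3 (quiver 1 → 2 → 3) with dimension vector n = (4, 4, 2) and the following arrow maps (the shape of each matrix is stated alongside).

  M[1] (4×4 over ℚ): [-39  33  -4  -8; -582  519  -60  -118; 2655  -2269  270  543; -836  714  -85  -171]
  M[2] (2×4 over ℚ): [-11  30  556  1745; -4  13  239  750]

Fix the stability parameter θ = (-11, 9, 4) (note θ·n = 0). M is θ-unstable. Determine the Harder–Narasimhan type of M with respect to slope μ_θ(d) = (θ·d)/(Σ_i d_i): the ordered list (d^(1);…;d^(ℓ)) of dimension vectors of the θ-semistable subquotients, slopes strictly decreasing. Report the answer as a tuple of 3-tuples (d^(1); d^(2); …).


Interval decomposition of M: I[1,2]^2, I[1,3]^2.
HN type (ℓ=3): μ^(1)=9; μ^(2)=13/2; μ^(3)=-11

((0, 2, 0); (0, 2, 2); (4, 0, 0))


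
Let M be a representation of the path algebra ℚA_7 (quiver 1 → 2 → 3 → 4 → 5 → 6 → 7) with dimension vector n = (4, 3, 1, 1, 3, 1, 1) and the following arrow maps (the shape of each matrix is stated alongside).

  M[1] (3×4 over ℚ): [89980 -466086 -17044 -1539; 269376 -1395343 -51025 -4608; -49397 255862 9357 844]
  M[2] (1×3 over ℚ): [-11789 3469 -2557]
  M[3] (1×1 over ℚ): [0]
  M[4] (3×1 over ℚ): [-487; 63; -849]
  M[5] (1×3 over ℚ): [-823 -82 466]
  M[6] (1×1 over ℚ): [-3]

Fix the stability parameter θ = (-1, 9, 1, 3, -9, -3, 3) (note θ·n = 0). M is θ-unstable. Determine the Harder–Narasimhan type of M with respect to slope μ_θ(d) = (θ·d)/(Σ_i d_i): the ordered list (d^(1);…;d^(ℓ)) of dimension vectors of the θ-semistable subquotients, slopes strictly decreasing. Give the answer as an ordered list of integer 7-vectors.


Via rank(M_{q-1}∘⋯∘M_p): M ≅ I[1,1], I[1,2]^2, I[1,3], I[4,7], I[5,5]^2.
μ_θ-semistable layers: μ^(1)=9; μ^(2)=5; μ^(3)=3; μ^(4)=-1; μ^(5)=-3; μ^(6)=-9

((0, 2, 0, 0, 0, 0, 0); (0, 1, 1, 0, 0, 0, 0); (0, 0, 0, 0, 0, 0, 1); (4, 0, 0, 0, 0, 0, 0); (0, 0, 0, 1, 1, 1, 0); (0, 0, 0, 0, 2, 0, 0))


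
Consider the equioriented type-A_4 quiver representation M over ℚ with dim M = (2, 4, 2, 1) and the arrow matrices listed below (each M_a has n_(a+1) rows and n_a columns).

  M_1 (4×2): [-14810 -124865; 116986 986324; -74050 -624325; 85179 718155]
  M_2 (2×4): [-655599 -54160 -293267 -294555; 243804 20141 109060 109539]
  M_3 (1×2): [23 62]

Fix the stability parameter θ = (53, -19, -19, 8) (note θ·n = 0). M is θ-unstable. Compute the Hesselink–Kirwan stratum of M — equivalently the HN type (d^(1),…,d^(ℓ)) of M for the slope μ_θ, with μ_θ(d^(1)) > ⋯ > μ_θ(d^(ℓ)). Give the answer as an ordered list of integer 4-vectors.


Interval decomposition of M: I[1,2], I[1,4], I[2,2], I[2,3].
HN type (ℓ=4): μ^(1)=17; μ^(2)=8; μ^(3)=5; μ^(4)=-19

((1, 1, 0, 0); (0, 0, 0, 1); (1, 1, 1, 0); (0, 2, 1, 0))


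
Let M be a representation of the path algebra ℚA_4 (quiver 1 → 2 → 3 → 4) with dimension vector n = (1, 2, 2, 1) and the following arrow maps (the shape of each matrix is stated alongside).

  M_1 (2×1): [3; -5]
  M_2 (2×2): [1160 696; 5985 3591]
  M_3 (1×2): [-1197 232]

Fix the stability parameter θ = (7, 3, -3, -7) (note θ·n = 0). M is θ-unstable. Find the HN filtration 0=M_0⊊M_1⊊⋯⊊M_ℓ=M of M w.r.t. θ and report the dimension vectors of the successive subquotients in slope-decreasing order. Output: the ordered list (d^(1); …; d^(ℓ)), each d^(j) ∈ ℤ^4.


Interval decomposition of M: I[1,2], I[2,3], I[3,4].
HN type (ℓ=3): μ^(1)=5; μ^(2)=0; μ^(3)=-5

((1, 1, 0, 0); (0, 1, 1, 0); (0, 0, 1, 1))


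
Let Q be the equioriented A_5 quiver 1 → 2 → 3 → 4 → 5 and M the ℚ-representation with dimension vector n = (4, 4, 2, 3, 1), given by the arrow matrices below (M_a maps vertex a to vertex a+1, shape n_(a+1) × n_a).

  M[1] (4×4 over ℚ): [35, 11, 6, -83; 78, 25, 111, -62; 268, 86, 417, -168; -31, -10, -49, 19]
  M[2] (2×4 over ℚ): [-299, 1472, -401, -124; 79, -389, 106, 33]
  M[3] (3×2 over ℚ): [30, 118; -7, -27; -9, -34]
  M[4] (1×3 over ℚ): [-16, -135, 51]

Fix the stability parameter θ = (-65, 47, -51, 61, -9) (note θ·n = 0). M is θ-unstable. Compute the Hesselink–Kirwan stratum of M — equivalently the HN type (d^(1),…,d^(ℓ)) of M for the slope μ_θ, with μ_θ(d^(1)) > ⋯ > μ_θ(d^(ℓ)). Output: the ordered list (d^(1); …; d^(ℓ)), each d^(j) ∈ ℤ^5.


Interval decomposition of M: I[1,2]^2, I[1,4], I[1,5], I[4,4].
HN type (ℓ=5): μ^(1)=61; μ^(2)=47; μ^(3)=26; μ^(4)=-2; μ^(5)=-65

((0, 0, 0, 2, 0); (0, 2, 0, 0, 0); (0, 0, 0, 1, 1); (0, 2, 2, 0, 0); (4, 0, 0, 0, 0))


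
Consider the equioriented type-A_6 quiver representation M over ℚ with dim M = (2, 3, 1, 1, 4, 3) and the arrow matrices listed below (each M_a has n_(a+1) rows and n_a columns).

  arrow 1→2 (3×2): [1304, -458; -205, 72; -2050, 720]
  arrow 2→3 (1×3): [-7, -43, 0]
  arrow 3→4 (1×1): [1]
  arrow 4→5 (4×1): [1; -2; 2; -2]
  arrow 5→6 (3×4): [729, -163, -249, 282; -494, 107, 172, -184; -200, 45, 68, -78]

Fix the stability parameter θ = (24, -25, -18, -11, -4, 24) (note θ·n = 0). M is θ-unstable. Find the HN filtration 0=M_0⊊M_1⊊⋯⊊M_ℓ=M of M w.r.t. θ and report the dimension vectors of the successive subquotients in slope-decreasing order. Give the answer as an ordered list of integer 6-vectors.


Via rank(M_{q-1}∘⋯∘M_p): M ≅ I[1,2], I[1,6], I[2,2], I[5,5], I[5,6]^2.
μ_θ-semistable layers: μ^(1)=24; μ^(2)=-1/2; μ^(3)=-4; μ^(4)=-15/2; μ^(5)=-25

((0, 0, 0, 0, 0, 3); (1, 1, 0, 0, 0, 0); (0, 0, 0, 0, 4, 0); (1, 1, 1, 1, 0, 0); (0, 1, 0, 0, 0, 0))


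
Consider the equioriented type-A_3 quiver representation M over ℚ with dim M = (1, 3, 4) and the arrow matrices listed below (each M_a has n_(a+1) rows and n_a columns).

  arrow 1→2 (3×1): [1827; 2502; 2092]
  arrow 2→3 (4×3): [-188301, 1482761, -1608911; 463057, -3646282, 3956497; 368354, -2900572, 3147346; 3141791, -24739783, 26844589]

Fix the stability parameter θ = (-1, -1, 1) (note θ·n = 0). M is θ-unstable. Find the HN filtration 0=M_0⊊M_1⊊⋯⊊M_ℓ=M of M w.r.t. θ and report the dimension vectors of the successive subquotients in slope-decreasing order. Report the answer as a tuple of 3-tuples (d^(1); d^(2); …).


Via rank(M_{q-1}∘⋯∘M_p): M ≅ I[1,3], I[2,2], I[2,3], I[3,3]^2.
μ_θ-semistable layers: μ^(1)=1; μ^(2)=-1

((0, 0, 4); (1, 3, 0))


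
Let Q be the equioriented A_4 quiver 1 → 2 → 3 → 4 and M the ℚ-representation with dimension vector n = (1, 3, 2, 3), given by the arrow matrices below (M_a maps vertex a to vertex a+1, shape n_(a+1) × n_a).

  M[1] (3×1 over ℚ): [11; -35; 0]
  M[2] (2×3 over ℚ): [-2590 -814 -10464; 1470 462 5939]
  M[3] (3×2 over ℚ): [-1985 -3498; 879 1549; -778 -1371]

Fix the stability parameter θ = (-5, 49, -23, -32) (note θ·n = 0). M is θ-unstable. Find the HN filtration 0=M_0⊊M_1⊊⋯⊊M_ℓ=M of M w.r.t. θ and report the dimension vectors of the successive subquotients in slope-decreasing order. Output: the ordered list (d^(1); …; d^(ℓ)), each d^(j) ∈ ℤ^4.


Via rank(M_{q-1}∘⋯∘M_p): M ≅ I[1,2], I[2,4]^2, I[4,4].
μ_θ-semistable layers: μ^(1)=49; μ^(2)=-2; μ^(3)=-5; μ^(4)=-32

((0, 1, 0, 0); (0, 2, 2, 2); (1, 0, 0, 0); (0, 0, 0, 1))


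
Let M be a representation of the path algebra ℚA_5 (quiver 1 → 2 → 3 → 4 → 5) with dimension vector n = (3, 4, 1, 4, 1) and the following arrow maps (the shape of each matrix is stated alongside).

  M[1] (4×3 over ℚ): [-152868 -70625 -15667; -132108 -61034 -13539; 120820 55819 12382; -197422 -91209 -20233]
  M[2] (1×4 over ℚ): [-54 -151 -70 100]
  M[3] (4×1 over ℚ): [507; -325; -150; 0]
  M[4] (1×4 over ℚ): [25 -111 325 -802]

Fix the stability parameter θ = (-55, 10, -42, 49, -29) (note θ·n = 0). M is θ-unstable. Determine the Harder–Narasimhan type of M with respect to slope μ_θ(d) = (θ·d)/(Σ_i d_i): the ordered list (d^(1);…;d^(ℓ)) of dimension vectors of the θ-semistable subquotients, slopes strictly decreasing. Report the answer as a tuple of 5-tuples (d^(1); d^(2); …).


Interval decomposition of M: I[1,2]^2, I[1,4], I[2,2], I[4,4]^2, I[4,5].
HN type (ℓ=4): μ^(1)=49; μ^(2)=10; μ^(3)=-16; μ^(4)=-55

((0, 0, 0, 3, 0); (0, 3, 0, 1, 1); (0, 1, 1, 0, 0); (3, 0, 0, 0, 0))


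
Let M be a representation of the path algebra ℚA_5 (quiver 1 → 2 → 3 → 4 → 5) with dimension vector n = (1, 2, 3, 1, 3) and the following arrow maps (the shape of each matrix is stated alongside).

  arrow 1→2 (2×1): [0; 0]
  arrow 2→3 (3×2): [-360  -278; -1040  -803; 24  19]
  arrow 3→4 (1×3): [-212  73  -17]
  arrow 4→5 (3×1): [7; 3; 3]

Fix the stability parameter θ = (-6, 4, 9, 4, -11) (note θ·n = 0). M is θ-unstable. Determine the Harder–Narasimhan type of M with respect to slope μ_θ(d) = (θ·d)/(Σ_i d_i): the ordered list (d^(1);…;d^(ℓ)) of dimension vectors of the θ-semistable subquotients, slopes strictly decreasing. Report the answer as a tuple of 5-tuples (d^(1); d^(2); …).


Barcode: M ≅ I[1,1], I[2,3], I[2,5], I[3,3], I[5,5]^2. HN layers by μ_θ (5 steps, strictly decreasing):
  μ^(1)=9; μ^(2)=4; μ^(3)=3/2; μ^(4)=-6; μ^(5)=-11

((0, 0, 2, 0, 0); (0, 1, 0, 0, 0); (0, 1, 1, 1, 1); (1, 0, 0, 0, 0); (0, 0, 0, 0, 2))


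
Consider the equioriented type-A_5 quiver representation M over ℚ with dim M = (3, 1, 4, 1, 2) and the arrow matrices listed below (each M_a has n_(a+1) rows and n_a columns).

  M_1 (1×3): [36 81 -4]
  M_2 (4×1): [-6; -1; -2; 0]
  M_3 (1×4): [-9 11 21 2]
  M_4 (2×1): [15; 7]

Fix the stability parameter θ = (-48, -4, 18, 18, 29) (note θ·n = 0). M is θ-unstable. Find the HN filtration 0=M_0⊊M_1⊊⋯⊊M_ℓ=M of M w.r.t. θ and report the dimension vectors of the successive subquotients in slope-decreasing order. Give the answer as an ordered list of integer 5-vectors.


Barcode: M ≅ I[1,1]^2, I[1,5], I[3,3]^3, I[5,5]. HN layers by μ_θ (4 steps, strictly decreasing):
  μ^(1)=29; μ^(2)=18; μ^(3)=-4; μ^(4)=-48

((0, 0, 0, 0, 2); (0, 0, 4, 1, 0); (0, 1, 0, 0, 0); (3, 0, 0, 0, 0))


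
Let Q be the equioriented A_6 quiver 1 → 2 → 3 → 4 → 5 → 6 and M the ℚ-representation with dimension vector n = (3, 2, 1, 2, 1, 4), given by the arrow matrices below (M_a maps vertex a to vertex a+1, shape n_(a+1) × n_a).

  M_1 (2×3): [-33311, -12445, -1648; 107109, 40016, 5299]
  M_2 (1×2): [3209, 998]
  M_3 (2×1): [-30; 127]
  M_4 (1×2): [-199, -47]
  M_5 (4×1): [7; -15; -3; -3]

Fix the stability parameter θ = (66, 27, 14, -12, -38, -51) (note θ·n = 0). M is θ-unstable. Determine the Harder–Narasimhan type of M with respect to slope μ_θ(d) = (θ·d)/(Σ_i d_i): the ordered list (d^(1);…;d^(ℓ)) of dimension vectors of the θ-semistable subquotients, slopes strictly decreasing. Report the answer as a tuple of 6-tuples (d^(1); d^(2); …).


Interval decomposition of M: I[1,1], I[1,2], I[1,6], I[4,4], I[6,6]^3.
HN type (ℓ=5): μ^(1)=66; μ^(2)=93/2; μ^(3)=1; μ^(4)=-12; μ^(5)=-51

((1, 0, 0, 0, 0, 0); (1, 1, 0, 0, 0, 0); (1, 1, 1, 1, 1, 1); (0, 0, 0, 1, 0, 0); (0, 0, 0, 0, 0, 3))


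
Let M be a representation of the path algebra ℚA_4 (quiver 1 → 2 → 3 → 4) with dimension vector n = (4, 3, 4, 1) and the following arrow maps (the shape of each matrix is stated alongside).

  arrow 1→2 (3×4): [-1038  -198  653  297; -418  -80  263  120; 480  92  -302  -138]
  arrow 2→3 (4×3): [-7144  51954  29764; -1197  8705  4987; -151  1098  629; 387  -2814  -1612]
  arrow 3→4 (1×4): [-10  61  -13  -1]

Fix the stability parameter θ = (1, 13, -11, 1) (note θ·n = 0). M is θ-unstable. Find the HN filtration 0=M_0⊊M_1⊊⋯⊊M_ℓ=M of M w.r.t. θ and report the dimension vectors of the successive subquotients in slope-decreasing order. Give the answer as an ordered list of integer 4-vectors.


Barcode: M ≅ I[1,1], I[1,3]^2, I[1,4], I[3,3]. HN layers by μ_θ (2 steps, strictly decreasing):
  μ^(1)=1; μ^(2)=-11

((4, 3, 3, 1); (0, 0, 1, 0))


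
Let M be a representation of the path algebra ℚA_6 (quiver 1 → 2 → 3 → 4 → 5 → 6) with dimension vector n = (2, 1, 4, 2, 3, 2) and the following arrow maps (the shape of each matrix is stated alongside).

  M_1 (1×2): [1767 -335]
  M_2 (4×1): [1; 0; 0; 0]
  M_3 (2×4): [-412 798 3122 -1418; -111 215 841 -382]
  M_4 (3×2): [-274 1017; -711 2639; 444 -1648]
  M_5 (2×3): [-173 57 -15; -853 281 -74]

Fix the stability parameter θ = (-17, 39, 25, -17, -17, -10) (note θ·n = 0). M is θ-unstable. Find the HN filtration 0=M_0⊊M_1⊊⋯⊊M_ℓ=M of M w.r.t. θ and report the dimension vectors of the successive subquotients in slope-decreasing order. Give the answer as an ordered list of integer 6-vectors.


Barcode: M ≅ I[1,1], I[1,6], I[3,3]^2, I[3,5], I[5,6]. HN layers by μ_θ (5 steps, strictly decreasing):
  μ^(1)=25; μ^(2)=4; μ^(3)=-3; μ^(4)=-10; μ^(5)=-17

((0, 0, 2, 0, 0, 0); (0, 1, 1, 1, 1, 1); (0, 0, 1, 1, 1, 0); (0, 0, 0, 0, 0, 1); (2, 0, 0, 0, 1, 0))
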